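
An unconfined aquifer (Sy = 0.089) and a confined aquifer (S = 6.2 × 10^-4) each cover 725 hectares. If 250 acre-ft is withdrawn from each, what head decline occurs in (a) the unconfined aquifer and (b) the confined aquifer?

Δh_u ≈ 0.478 m; Δh_c ≈ 68.6 m

A = 725 hectares = 7.25 × 10^6 m²
ΔV = 250 acre-ft = 3.084 × 10^5 m³
Unconfined: Δh_u = ΔV/(Sy·A) = 3.084 × 10^5/(0.089 × 7.25 × 10^6) = 0.4779 m
Confined: Δh_c = ΔV/(S·A) = 3.084 × 10^5/(6.2 × 10^-4 × 7.25 × 10^6) = 68.6 m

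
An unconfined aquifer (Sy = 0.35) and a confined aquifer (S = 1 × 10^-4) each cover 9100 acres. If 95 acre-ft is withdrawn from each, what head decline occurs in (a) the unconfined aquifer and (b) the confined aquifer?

A = 9100 acres = 3.683 × 10^7 m²
ΔV = 95 acre-ft = 1.172 × 10^5 m³
Unconfined: Δh_u = ΔV/(Sy·A) = 1.172 × 10^5/(0.35 × 3.683 × 10^7) = 0.009091 m
Confined: Δh_c = ΔV/(S·A) = 1.172 × 10^5/(1 × 10^-4 × 3.683 × 10^7) = 31.82 m

Δh_u ≈ 0.00909 m; Δh_c ≈ 31.8 m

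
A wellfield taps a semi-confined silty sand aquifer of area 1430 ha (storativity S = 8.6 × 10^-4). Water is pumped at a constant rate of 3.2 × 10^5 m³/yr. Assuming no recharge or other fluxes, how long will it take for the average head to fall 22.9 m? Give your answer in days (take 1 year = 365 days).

A = 1430 ha = 1.43 × 10^7 m²
ΔV = S × A × Δh = 8.6 × 10^-4 × 1.43 × 10^7 × 22.9 = 2.816 × 10^5 m³
Q = 3.2 × 10^5 m³/yr = 876.7 m³/d
t = ΔV / Q = 2.816 × 10^5 m³ / 876.7 m³/d = 321.2 d

t ≈ 321 days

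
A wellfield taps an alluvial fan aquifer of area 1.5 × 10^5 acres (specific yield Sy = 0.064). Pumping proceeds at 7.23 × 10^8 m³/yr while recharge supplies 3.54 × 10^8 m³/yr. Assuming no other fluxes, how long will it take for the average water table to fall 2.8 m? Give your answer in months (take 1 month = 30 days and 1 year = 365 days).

A = 1.5 × 10^5 acres = 6.07 × 10^8 m²
ΔV = Sy × A × Δh = 0.064 × 6.07 × 10^8 × 2.8 = 1.088 × 10^8 m³
Net withdrawal = 7.23 × 10^8 − 3.54 × 10^8 = 3.69 × 10^8 m³/yr = 1.011 × 10^6 m³/d
t = ΔV / Q = 1.088 × 10^8 m³ / 1.011 × 10^6 m³/d = 107.6 d
t = 107.6 d ≈ 3.587 months

t ≈ 3.59 months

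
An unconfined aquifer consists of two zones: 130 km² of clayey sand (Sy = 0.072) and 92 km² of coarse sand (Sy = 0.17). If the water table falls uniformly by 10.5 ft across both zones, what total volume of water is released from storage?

ΔV ≈ 8 × 10^7 m³

A₁ = 130 km² = 1.3 × 10^8 m²; A₂ = 92 km² = 9.2 × 10^7 m²
Δh = 10.5 ft = 3.2 m
ΔV₁ = 0.072 × 1.3 × 10^8 × 3.2 = 2.996 × 10^7 m³
ΔV₂ = 0.17 × 9.2 × 10^7 × 3.2 = 5.005 × 10^7 m³
ΔV = ΔV₁ + ΔV₂ = 8.001 × 10^7 m³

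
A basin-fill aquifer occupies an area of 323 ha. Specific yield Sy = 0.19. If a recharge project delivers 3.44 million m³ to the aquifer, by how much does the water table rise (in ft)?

Δh ≈ 18.4 ft

A = 323 ha = 3.23 × 10^6 m²
ΔV = 3.44 million m³ = 3.44 × 10^6 m³
Δh = ΔV / (Sy × A) = 3.44 × 10^6 m³ / (0.19 × 3.23 × 10^6 m²) = 5.605 m
Δh = 5.605 m = 18.39 ft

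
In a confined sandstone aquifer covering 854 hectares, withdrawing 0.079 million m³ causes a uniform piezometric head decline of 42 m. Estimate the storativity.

S ≈ 2.2 × 10^-4

A = 854 hectares = 8.54 × 10^6 m²
ΔV = 0.079 million m³ = 79000 m³
S = ΔV / (A × Δh) = 79000 m³ / (8.54 × 10^6 m² × 42 m) = 2.203 × 10^-4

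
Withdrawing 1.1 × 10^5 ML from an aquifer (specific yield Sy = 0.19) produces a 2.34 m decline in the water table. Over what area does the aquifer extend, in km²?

A ≈ 247 km²

ΔV = 1.1 × 10^5 ML = 1.1 × 10^8 m³
A = ΔV / (Sy × Δh) = 1.1 × 10^8 / (0.19 × 2.34) = 2.474 × 10^8 m²
A = 2.474 × 10^8 m² = 247.4 km²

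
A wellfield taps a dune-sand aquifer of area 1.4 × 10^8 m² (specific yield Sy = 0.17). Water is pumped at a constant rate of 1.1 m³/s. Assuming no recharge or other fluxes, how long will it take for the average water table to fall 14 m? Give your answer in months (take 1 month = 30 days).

ΔV = Sy × A × Δh = 0.17 × 1.4 × 10^8 × 14 = 3.332 × 10^8 m³
Q = 1.1 m³/s = 95040 m³/d
t = ΔV / Q = 3.332 × 10^8 m³ / 95040 m³/d = 3506 d
t = 3506 d ≈ 116.9 months

t ≈ 117 months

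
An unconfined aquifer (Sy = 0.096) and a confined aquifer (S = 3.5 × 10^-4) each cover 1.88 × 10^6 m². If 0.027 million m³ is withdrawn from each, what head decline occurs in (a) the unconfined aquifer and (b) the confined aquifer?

Δh_u ≈ 0.15 m; Δh_c ≈ 41 m

ΔV = 0.027 million m³ = 27000 m³
Unconfined: Δh_u = ΔV/(Sy·A) = 27000/(0.096 × 1.88 × 10^6) = 0.1496 m
Confined: Δh_c = ΔV/(S·A) = 27000/(3.5 × 10^-4 × 1.88 × 10^6) = 41.03 m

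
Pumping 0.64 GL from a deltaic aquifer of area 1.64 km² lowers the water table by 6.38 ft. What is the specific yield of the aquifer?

A = 1.64 km² = 1.64 × 10^6 m²
Δh = 6.38 ft = 1.945 m
ΔV = 0.64 GL = 6.4 × 10^5 m³
Sy = ΔV / (A × Δh) = 6.4 × 10^5 m³ / (1.64 × 10^6 m² × 1.945 m) = 0.2007

Sy ≈ 0.2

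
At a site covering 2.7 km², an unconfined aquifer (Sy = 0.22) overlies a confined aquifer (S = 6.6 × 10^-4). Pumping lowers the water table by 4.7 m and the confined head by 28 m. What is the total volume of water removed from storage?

A = 2.7 km² = 2.7 × 10^6 m²
Unconfined: ΔV_u = Sy × A × Δh_u = 0.22 × 2.7 × 10^6 × 4.7 = 2.792 × 10^6 m³
Confined: ΔV_c = S × A × Δh_c = 6.6 × 10^-4 × 2.7 × 10^6 × 28 = 49900 m³
Total ΔV = 2.792 × 10^6 + 49900 = 2.842 × 10^6 m³

ΔV ≈ 2.84 × 10^6 m³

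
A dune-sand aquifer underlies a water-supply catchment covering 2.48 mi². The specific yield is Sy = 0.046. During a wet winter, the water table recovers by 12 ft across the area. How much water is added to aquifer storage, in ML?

A = 2.48 mi² = 6.423 × 10^6 m²
Δh = 12 ft = 3.658 m
ΔV = Sy × A × Δh = 0.046 × 6.423 × 10^6 m² × 3.658 m = 1.081 × 10^6 m³
ΔV = 1.081 × 10^6 m³ = 1081 ML

ΔV ≈ 1080 ML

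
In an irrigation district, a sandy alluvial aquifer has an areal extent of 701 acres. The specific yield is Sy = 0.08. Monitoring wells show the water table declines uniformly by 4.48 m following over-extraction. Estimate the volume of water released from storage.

A = 701 acres = 2.837 × 10^6 m²
ΔV = Sy × A × Δh = 0.08 × 2.837 × 10^6 m² × 4.48 m = 1.017 × 10^6 m³

ΔV ≈ 1.02 × 10^6 m³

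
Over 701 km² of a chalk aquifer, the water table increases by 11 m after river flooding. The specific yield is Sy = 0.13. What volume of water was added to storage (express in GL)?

A = 701 km² = 7.01 × 10^8 m²
ΔV = Sy × A × Δh = 0.13 × 7.01 × 10^8 m² × 11 m = 1.002 × 10^9 m³
ΔV = 1.002 × 10^9 m³ = 1002 GL

ΔV ≈ 1000 GL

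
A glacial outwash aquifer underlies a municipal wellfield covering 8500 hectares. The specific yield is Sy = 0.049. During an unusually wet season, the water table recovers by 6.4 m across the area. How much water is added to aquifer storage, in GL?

ΔV ≈ 26.7 GL

A = 8500 hectares = 8.5 × 10^7 m²
ΔV = Sy × A × Δh = 0.049 × 8.5 × 10^7 m² × 6.4 m = 2.666 × 10^7 m³
ΔV = 2.666 × 10^7 m³ = 26.66 GL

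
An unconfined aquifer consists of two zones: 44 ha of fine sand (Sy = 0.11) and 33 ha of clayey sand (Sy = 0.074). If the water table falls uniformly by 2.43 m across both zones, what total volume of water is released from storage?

ΔV ≈ 1.77 × 10^5 m³

A₁ = 44 ha = 4.4 × 10^5 m²; A₂ = 33 ha = 3.3 × 10^5 m²
ΔV₁ = 0.11 × 4.4 × 10^5 × 2.43 = 1.176 × 10^5 m³
ΔV₂ = 0.074 × 3.3 × 10^5 × 2.43 = 59340 m³
ΔV = ΔV₁ + ΔV₂ = 1.77 × 10^5 m³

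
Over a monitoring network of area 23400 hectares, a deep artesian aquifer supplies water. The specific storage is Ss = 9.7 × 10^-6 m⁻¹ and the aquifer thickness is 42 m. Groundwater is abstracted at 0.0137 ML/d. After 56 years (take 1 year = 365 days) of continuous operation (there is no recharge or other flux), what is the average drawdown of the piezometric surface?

S = Ss × b = 9.7 × 10^-6 m⁻¹ × 42 m = 4.074 × 10^-4
A = 23400 hectares = 2.34 × 10^8 m²
Q = 0.0137 ML/d = 13.7 m³/d
t = 56 years = 20440 d
ΔV = Q × t = 13.7 m³/d × 20440 d = 2.8 × 10^5 m³
Δh = ΔV / (S × A) = 2.8 × 10^5 / (4.074 × 10^-4 × 2.34 × 10^8) = 2.937 m

Δh ≈ 2.94 m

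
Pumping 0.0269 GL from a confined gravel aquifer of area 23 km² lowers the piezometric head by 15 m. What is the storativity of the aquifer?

A = 23 km² = 2.3 × 10^7 m²
ΔV = 0.0269 GL = 26900 m³
S = ΔV / (A × Δh) = 26900 m³ / (2.3 × 10^7 m² × 15 m) = 7.797 × 10^-5

S ≈ 7.8 × 10^-5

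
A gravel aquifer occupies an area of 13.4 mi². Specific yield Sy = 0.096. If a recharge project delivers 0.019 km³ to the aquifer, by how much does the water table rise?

A = 13.4 mi² = 3.471 × 10^7 m²
ΔV = 0.019 km³ = 1.9 × 10^7 m³
Δh = ΔV / (Sy × A) = 1.9 × 10^7 m³ / (0.096 × 3.471 × 10^7 m²) = 5.703 m

Δh ≈ 5.7 m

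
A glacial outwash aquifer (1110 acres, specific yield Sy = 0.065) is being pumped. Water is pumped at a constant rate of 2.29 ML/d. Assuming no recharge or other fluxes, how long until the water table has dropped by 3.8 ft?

A = 1110 acres = 4.492 × 10^6 m²
Δh = 3.8 ft = 1.158 m
ΔV = Sy × A × Δh = 0.065 × 4.492 × 10^6 × 1.158 = 3.382 × 10^5 m³
Q = 2.29 ML/d = 2290 m³/d
t = ΔV / Q = 3.382 × 10^5 m³ / 2290 m³/d = 147.7 d

t ≈ 148 days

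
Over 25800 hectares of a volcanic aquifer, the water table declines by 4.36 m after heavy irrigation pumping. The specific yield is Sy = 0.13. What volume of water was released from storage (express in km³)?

A = 25800 hectares = 2.58 × 10^8 m²
ΔV = Sy × A × Δh = 0.13 × 2.58 × 10^8 m² × 4.36 m = 1.462 × 10^8 m³
ΔV = 1.462 × 10^8 m³ = 0.1462 km³

ΔV ≈ 0.146 km³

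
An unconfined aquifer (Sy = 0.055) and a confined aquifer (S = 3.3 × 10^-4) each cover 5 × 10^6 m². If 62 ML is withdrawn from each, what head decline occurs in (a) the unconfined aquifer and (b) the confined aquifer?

Δh_u ≈ 0.225 m; Δh_c ≈ 37.6 m

ΔV = 62 ML = 62000 m³
Unconfined: Δh_u = ΔV/(Sy·A) = 62000/(0.055 × 5 × 10^6) = 0.2255 m
Confined: Δh_c = ΔV/(S·A) = 62000/(3.3 × 10^-4 × 5 × 10^6) = 37.58 m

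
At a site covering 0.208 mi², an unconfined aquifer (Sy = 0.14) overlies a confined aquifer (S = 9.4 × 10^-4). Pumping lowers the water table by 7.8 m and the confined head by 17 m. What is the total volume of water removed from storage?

ΔV ≈ 5.97 × 10^5 m³

A = 0.208 mi² = 5.387 × 10^5 m²
Unconfined: ΔV_u = Sy × A × Δh_u = 0.14 × 5.387 × 10^5 × 7.8 = 5.883 × 10^5 m³
Confined: ΔV_c = S × A × Δh_c = 9.4 × 10^-4 × 5.387 × 10^5 × 17 = 8609 m³
Total ΔV = 5.883 × 10^5 + 8609 = 5.969 × 10^5 m³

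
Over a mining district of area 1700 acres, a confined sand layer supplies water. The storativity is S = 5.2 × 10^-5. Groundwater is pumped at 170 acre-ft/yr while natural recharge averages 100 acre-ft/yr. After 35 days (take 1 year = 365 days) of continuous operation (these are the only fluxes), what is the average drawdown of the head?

A = 1700 acres = 6.88 × 10^6 m²
Net abstraction = 170 − 100 = 70 acre-ft/yr
Q_net = 70 acre-ft/yr = 236.6 m³/d
ΔV = Q × t = 236.6 m³/d × 35 d = 8280 m³
Δh = ΔV / (S × A) = 8280 / (5.2 × 10^-5 × 6.88 × 10^6) = 23.14 m

Δh ≈ 23.1 m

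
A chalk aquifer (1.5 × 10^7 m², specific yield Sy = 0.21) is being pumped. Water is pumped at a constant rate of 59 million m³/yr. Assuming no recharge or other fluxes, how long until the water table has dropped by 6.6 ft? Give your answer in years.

Δh = 6.6 ft = 2.012 m
ΔV = Sy × A × Δh = 0.21 × 1.5 × 10^7 × 2.012 = 6.337 × 10^6 m³
Q = 59 million m³/yr = 1.616 × 10^5 m³/d
t = ΔV / Q = 6.337 × 10^6 m³ / 1.616 × 10^5 m³/d = 39.2 d
t = 39.2 d ≈ 0.1074 years

t ≈ 0.107 years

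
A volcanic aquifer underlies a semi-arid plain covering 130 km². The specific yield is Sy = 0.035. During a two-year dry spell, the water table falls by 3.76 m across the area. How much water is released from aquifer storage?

A = 130 km² = 1.3 × 10^8 m²
ΔV = Sy × A × Δh = 0.035 × 1.3 × 10^8 m² × 3.76 m = 1.711 × 10^7 m³

ΔV ≈ 1.71 × 10^7 m³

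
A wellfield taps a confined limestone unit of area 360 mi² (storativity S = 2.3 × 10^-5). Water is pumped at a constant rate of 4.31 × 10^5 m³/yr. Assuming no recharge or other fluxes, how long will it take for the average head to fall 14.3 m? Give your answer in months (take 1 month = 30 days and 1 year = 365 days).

t ≈ 8.66 months

A = 360 mi² = 9.324 × 10^8 m²
ΔV = S × A × Δh = 2.3 × 10^-5 × 9.324 × 10^8 × 14.3 = 3.067 × 10^5 m³
Q = 4.31 × 10^5 m³/yr = 1181 m³/d
t = ΔV / Q = 3.067 × 10^5 m³ / 1181 m³/d = 259.7 d
t = 259.7 d ≈ 8.657 months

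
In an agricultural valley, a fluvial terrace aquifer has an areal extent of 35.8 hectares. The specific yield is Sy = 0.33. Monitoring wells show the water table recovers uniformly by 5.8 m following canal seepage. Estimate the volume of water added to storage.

A = 35.8 hectares = 3.58 × 10^5 m²
ΔV = Sy × A × Δh = 0.33 × 3.58 × 10^5 m² × 5.8 m = 6.852 × 10^5 m³

ΔV ≈ 6.85 × 10^5 m³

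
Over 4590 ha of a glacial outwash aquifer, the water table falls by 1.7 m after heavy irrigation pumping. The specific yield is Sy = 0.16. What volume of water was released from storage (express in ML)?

ΔV ≈ 12500 ML

A = 4590 ha = 4.59 × 10^7 m²
ΔV = Sy × A × Δh = 0.16 × 4.59 × 10^7 m² × 1.7 m = 1.248 × 10^7 m³
ΔV = 1.248 × 10^7 m³ = 12480 ML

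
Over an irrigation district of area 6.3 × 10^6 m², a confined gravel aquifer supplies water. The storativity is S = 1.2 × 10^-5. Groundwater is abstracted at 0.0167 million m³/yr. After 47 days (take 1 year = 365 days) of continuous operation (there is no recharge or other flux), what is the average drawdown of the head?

Q = 0.0167 million m³/yr = 45.75 m³/d
ΔV = Q × t = 45.75 m³/d × 47 d = 2150 m³
Δh = ΔV / (S × A) = 2150 / (1.2 × 10^-5 × 6.3 × 10^6) = 28.44 m

Δh ≈ 28.4 m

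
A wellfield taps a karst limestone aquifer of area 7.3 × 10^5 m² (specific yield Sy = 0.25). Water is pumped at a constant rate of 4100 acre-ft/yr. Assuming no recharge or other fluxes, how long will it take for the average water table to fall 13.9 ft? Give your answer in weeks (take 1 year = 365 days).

Δh = 13.9 ft = 4.237 m
ΔV = Sy × A × Δh = 0.25 × 7.3 × 10^5 × 4.237 = 7.732 × 10^5 m³
Q = 4100 acre-ft/yr = 13860 m³/d
t = ΔV / Q = 7.732 × 10^5 m³ / 13860 m³/d = 55.8 d
t = 55.8 d ≈ 7.972 weeks

t ≈ 7.97 weeks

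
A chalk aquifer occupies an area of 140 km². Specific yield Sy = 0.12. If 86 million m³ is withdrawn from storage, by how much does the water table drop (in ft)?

A = 140 km² = 1.4 × 10^8 m²
ΔV = 86 million m³ = 8.6 × 10^7 m³
Δh = ΔV / (Sy × A) = 8.6 × 10^7 m³ / (0.12 × 1.4 × 10^8 m²) = 5.119 m
Δh = 5.119 m = 16.79 ft

Δh ≈ 16.8 ft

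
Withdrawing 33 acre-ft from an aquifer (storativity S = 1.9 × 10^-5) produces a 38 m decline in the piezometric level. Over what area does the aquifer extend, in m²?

A ≈ 5.64 × 10^7 m²

ΔV = 33 acre-ft = 40700 m³
A = ΔV / (S × Δh) = 40700 / (1.9 × 10^-5 × 38) = 5.638 × 10^7 m²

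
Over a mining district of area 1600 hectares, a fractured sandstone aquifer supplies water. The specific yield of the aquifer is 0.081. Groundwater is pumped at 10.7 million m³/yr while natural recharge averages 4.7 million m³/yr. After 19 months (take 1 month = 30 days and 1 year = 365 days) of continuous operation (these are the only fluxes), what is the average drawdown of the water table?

A = 1600 hectares = 1.6 × 10^7 m²
Net abstraction = 10.7 − 4.7 = 6 million m³/yr
Q_net = 6 million m³/yr = 16440 m³/d
t = 19 months = 570 d
ΔV = Q × t = 16440 m³/d × 570 d = 9.37 × 10^6 m³
Δh = ΔV / (Sy × A) = 9.37 × 10^6 / (0.081 × 1.6 × 10^7) = 7.23 m

Δh ≈ 7.23 m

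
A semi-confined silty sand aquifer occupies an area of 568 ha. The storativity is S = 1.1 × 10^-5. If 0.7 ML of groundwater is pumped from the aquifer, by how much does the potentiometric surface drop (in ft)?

Δh ≈ 36.8 ft

A = 568 ha = 5.68 × 10^6 m²
ΔV = 0.7 ML = 700 m³
Δh = ΔV / (S × A) = 700 m³ / (1.1 × 10^-5 × 5.68 × 10^6 m²) = 11.2 m
Δh = 11.2 m = 36.76 ft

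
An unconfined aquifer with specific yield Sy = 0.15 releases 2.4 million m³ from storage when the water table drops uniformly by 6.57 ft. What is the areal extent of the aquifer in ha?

Δh = 6.57 ft = 2.003 m
ΔV = 2.4 million m³ = 2.4 × 10^6 m³
A = ΔV / (Sy × Δh) = 2.4 × 10^6 / (0.15 × 2.003) = 7.99 × 10^6 m²
A = 7.99 × 10^6 m² = 799 ha

A ≈ 799 ha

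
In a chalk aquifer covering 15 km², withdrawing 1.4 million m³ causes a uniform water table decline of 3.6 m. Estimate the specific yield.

Sy ≈ 0.026

A = 15 km² = 1.5 × 10^7 m²
ΔV = 1.4 million m³ = 1.4 × 10^6 m³
Sy = ΔV / (A × Δh) = 1.4 × 10^6 m³ / (1.5 × 10^7 m² × 3.6 m) = 0.02593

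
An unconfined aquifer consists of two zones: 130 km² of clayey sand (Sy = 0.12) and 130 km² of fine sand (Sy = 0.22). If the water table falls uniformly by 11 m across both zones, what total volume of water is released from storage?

A₁ = 130 km² = 1.3 × 10^8 m²; A₂ = 130 km² = 1.3 × 10^8 m²
ΔV₁ = 0.12 × 1.3 × 10^8 × 11 = 1.716 × 10^8 m³
ΔV₂ = 0.22 × 1.3 × 10^8 × 11 = 3.146 × 10^8 m³
ΔV = ΔV₁ + ΔV₂ = 4.862 × 10^8 m³

ΔV ≈ 4.86 × 10^8 m³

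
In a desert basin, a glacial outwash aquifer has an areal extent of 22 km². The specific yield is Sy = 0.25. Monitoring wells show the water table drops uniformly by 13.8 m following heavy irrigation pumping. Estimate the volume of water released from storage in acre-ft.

ΔV ≈ 61500 acre-ft

A = 22 km² = 2.2 × 10^7 m²
ΔV = Sy × A × Δh = 0.25 × 2.2 × 10^7 m² × 13.8 m = 7.59 × 10^7 m³
ΔV = 7.59 × 10^7 m³ = 61530 acre-ft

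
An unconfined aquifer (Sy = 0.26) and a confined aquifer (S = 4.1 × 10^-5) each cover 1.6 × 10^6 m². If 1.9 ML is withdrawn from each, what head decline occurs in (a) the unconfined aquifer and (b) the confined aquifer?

Δh_u ≈ 0.00457 m; Δh_c ≈ 29 m

ΔV = 1.9 ML = 1900 m³
Unconfined: Δh_u = ΔV/(Sy·A) = 1900/(0.26 × 1.6 × 10^6) = 0.004567 m
Confined: Δh_c = ΔV/(S·A) = 1900/(4.1 × 10^-5 × 1.6 × 10^6) = 28.96 m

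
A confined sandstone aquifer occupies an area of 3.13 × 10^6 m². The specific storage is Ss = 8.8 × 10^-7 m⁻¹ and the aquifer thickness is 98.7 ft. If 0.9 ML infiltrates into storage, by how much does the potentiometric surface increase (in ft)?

Δh ≈ 35.6 ft

b = 98.7 ft = 30.08 m
S = Ss × b = 8.8 × 10^-7 m⁻¹ × 30.08 m = 2.647 × 10^-5
ΔV = 0.9 ML = 900 m³
Δh = ΔV / (S × A) = 900 m³ / (2.647 × 10^-5 × 3.13 × 10^6 m²) = 10.86 m
Δh = 10.86 m = 35.63 ft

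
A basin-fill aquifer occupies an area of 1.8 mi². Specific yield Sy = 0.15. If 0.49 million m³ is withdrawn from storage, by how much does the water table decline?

Δh ≈ 0.701 m

A = 1.8 mi² = 4.662 × 10^6 m²
ΔV = 0.49 million m³ = 4.9 × 10^5 m³
Δh = ΔV / (Sy × A) = 4.9 × 10^5 m³ / (0.15 × 4.662 × 10^6 m²) = 0.7007 m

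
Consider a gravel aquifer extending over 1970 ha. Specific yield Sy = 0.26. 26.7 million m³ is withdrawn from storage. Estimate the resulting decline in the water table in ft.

Δh ≈ 17.1 ft

A = 1970 ha = 1.97 × 10^7 m²
ΔV = 26.7 million m³ = 2.67 × 10^7 m³
Δh = ΔV / (Sy × A) = 2.67 × 10^7 m³ / (0.26 × 1.97 × 10^7 m²) = 5.213 m
Δh = 5.213 m = 17.1 ft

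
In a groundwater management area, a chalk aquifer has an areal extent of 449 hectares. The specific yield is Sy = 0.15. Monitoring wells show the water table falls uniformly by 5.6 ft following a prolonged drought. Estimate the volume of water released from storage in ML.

ΔV ≈ 1150 ML

A = 449 hectares = 4.49 × 10^6 m²
Δh = 5.6 ft = 1.707 m
ΔV = Sy × A × Δh = 0.15 × 4.49 × 10^6 m² × 1.707 m = 1.15 × 10^6 m³
ΔV = 1.15 × 10^6 m³ = 1150 ML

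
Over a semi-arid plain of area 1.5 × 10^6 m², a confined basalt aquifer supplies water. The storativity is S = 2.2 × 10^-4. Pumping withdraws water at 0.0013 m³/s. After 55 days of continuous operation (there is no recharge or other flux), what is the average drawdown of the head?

Δh ≈ 18.7 m

Q = 0.0013 m³/s = 112.3 m³/d
ΔV = Q × t = 112.3 m³/d × 55 d = 6178 m³
Δh = ΔV / (S × A) = 6178 / (2.2 × 10^-4 × 1.5 × 10^6) = 18.72 m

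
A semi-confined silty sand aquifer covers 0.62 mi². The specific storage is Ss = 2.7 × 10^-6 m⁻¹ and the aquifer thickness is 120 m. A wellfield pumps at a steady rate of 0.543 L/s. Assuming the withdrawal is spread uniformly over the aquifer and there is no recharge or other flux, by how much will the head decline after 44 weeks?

Δh ≈ 27.8 m

S = Ss × b = 2.7 × 10^-6 m⁻¹ × 120 m = 3.24 × 10^-4
A = 0.62 mi² = 1.606 × 10^6 m²
Q = 0.543 L/s = 46.92 m³/d
t = 44 weeks = 308 d
ΔV = Q × t = 46.92 m³/d × 308 d = 14450 m³
Δh = ΔV / (S × A) = 14450 / (3.24 × 10^-4 × 1.606 × 10^6) = 27.77 m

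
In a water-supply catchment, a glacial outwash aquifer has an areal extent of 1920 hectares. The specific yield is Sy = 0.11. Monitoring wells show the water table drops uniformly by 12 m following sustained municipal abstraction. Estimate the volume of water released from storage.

A = 1920 hectares = 1.92 × 10^7 m²
ΔV = Sy × A × Δh = 0.11 × 1.92 × 10^7 m² × 12 m = 2.534 × 10^7 m³

ΔV ≈ 2.53 × 10^7 m³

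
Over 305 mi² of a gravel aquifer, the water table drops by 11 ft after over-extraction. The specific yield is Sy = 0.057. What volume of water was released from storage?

ΔV ≈ 1.51 × 10^8 m³

A = 305 mi² = 7.899 × 10^8 m²
Δh = 11 ft = 3.353 m
ΔV = Sy × A × Δh = 0.057 × 7.899 × 10^8 m² × 3.353 m = 1.51 × 10^8 m³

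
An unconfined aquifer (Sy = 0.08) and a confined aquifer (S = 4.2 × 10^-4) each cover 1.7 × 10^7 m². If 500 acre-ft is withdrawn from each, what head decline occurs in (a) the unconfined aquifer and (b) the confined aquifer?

ΔV = 500 acre-ft = 6.167 × 10^5 m³
Unconfined: Δh_u = ΔV/(Sy·A) = 6.167 × 10^5/(0.08 × 1.7 × 10^7) = 0.4535 m
Confined: Δh_c = ΔV/(S·A) = 6.167 × 10^5/(4.2 × 10^-4 × 1.7 × 10^7) = 86.38 m

Δh_u ≈ 0.453 m; Δh_c ≈ 86.4 m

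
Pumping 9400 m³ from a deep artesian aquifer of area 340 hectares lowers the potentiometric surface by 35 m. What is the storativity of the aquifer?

S ≈ 7.9 × 10^-5

A = 340 hectares = 3.4 × 10^6 m²
S = ΔV / (A × Δh) = 9400 m³ / (3.4 × 10^6 m² × 35 m) = 7.899 × 10^-5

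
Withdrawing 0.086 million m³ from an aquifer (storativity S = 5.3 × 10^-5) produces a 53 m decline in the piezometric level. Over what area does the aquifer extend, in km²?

ΔV = 0.086 million m³ = 86000 m³
A = ΔV / (S × Δh) = 86000 / (5.3 × 10^-5 × 53) = 3.062 × 10^7 m²
A = 3.062 × 10^7 m² = 30.62 km²

A ≈ 30.6 km²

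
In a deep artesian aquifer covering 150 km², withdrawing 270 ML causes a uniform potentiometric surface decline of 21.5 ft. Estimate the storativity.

S ≈ 2.7 × 10^-4

A = 150 km² = 1.5 × 10^8 m²
Δh = 21.5 ft = 6.553 m
ΔV = 270 ML = 2.7 × 10^5 m³
S = ΔV / (A × Δh) = 2.7 × 10^5 m³ / (1.5 × 10^8 m² × 6.553 m) = 2.747 × 10^-4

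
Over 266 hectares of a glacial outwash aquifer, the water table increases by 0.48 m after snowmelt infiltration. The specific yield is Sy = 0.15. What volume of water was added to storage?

A = 266 hectares = 2.66 × 10^6 m²
ΔV = Sy × A × Δh = 0.15 × 2.66 × 10^6 m² × 0.48 m = 1.915 × 10^5 m³

ΔV ≈ 1.92 × 10^5 m³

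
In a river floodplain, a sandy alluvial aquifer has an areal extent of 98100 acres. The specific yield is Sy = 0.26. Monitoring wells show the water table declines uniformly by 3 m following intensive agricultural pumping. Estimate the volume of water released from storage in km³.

ΔV ≈ 0.31 km³

A = 98100 acres = 3.97 × 10^8 m²
ΔV = Sy × A × Δh = 0.26 × 3.97 × 10^8 m² × 3 m = 3.097 × 10^8 m³
ΔV = 3.097 × 10^8 m³ = 0.3097 km³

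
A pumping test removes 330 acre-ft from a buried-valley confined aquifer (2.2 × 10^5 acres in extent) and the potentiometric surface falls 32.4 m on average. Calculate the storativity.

S ≈ 1.4 × 10^-5

A = 2.2 × 10^5 acres = 8.903 × 10^8 m²
ΔV = 330 acre-ft = 4.07 × 10^5 m³
S = ΔV / (A × Δh) = 4.07 × 10^5 m³ / (8.903 × 10^8 m² × 32.4 m) = 1.411 × 10^-5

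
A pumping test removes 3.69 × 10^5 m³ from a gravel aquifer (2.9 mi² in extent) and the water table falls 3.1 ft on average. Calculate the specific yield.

Sy ≈ 0.052

A = 2.9 mi² = 7.511 × 10^6 m²
Δh = 3.1 ft = 0.9449 m
Sy = ΔV / (A × Δh) = 3.69 × 10^5 m³ / (7.511 × 10^6 m² × 0.9449 m) = 0.05199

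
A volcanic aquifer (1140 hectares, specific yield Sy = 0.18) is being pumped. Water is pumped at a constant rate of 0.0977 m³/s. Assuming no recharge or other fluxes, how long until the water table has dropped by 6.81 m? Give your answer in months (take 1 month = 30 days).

t ≈ 55.2 months

A = 1140 hectares = 1.14 × 10^7 m²
ΔV = Sy × A × Δh = 0.18 × 1.14 × 10^7 × 6.81 = 1.397 × 10^7 m³
Q = 0.0977 m³/s = 8441 m³/d
t = ΔV / Q = 1.397 × 10^7 m³ / 8441 m³/d = 1655 d
t = 1655 d ≈ 55.18 months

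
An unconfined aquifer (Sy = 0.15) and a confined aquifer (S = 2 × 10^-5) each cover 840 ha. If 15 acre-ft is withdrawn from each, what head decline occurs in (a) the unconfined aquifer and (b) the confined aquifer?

Δh_u ≈ 0.0147 m; Δh_c ≈ 110 m

A = 840 ha = 8.4 × 10^6 m²
ΔV = 15 acre-ft = 18500 m³
Unconfined: Δh_u = ΔV/(Sy·A) = 18500/(0.15 × 8.4 × 10^6) = 0.01468 m
Confined: Δh_c = ΔV/(S·A) = 18500/(2 × 10^-5 × 8.4 × 10^6) = 110.1 m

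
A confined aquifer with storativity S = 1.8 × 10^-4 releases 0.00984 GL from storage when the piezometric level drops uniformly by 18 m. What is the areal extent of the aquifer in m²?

A ≈ 3.04 × 10^6 m²

ΔV = 0.00984 GL = 9840 m³
A = ΔV / (S × Δh) = 9840 / (1.8 × 10^-4 × 18) = 3.037 × 10^6 m²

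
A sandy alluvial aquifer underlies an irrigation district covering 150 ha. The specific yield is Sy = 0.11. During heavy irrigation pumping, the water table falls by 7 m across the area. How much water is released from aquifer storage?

A = 150 ha = 1.5 × 10^6 m²
ΔV = Sy × A × Δh = 0.11 × 1.5 × 10^6 m² × 7 m = 1.155 × 10^6 m³

ΔV ≈ 1.16 × 10^6 m³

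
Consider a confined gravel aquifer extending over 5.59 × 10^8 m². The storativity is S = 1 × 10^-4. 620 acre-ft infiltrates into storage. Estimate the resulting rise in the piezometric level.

ΔV = 620 acre-ft = 7.648 × 10^5 m³
Δh = ΔV / (S × A) = 7.648 × 10^5 m³ / (1 × 10^-4 × 5.59 × 10^8 m²) = 13.68 m

Δh ≈ 13.7 m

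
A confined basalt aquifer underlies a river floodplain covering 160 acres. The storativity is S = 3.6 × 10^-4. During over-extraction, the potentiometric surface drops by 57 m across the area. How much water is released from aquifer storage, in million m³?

ΔV ≈ 0.0133 million m³

A = 160 acres = 6.475 × 10^5 m²
ΔV = S × A × Δh = 3.6 × 10^-4 × 6.475 × 10^5 m² × 57 m = 13290 m³
ΔV = 13290 m³ = 0.01329 million m³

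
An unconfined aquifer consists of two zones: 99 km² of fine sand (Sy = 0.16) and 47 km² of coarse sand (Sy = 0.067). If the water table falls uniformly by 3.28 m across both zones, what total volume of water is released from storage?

A₁ = 99 km² = 9.9 × 10^7 m²; A₂ = 47 km² = 4.7 × 10^7 m²
ΔV₁ = 0.16 × 9.9 × 10^7 × 3.28 = 5.196 × 10^7 m³
ΔV₂ = 0.067 × 4.7 × 10^7 × 3.28 = 1.033 × 10^7 m³
ΔV = ΔV₁ + ΔV₂ = 6.228 × 10^7 m³

ΔV ≈ 6.23 × 10^7 m³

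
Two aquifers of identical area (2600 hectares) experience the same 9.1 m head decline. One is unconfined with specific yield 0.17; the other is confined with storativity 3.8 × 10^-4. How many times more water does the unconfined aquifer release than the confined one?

A = 2600 hectares = 2.6 × 10^7 m²
Unconfined: ΔV_u = Sy × A × Δh = 0.17 × 2.6 × 10^7 × 9.1 = 4.022 × 10^7 m³
Confined: ΔV_c = S × A × Δh = 3.8 × 10^-4 × 2.6 × 10^7 × 9.1 = 89910 m³
Ratio = ΔV_u / ΔV_c = Sy / S = 0.17 / 3.8 × 10^-4 = 447.4

ΔV_u / ΔV_c ≈ 447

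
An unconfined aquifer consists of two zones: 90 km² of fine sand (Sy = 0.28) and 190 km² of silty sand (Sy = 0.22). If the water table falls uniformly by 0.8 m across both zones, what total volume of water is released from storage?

A₁ = 90 km² = 9 × 10^7 m²; A₂ = 190 km² = 1.9 × 10^8 m²
ΔV₁ = 0.28 × 9 × 10^7 × 0.8 = 2.016 × 10^7 m³
ΔV₂ = 0.22 × 1.9 × 10^8 × 0.8 = 3.344 × 10^7 m³
ΔV = ΔV₁ + ΔV₂ = 5.36 × 10^7 m³

ΔV ≈ 5.36 × 10^7 m³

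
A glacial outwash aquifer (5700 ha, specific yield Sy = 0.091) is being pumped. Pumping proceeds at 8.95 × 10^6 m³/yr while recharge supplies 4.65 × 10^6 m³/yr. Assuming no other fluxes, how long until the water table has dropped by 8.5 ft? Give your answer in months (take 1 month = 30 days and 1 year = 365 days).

A = 5700 ha = 5.7 × 10^7 m²
Δh = 8.5 ft = 2.591 m
ΔV = Sy × A × Δh = 0.091 × 5.7 × 10^7 × 2.591 = 1.344 × 10^7 m³
Net withdrawal = 8.95 × 10^6 − 4.65 × 10^6 = 4.3 × 10^6 m³/yr = 11780 m³/d
t = ΔV / Q = 1.344 × 10^7 m³ / 11780 m³/d = 1141 d
t = 1141 d ≈ 38.02 months

t ≈ 38 months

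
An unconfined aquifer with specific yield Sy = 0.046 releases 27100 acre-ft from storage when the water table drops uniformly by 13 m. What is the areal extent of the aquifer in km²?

ΔV = 27100 acre-ft = 3.343 × 10^7 m³
A = ΔV / (Sy × Δh) = 3.343 × 10^7 / (0.046 × 13) = 5.59 × 10^7 m²
A = 5.59 × 10^7 m² = 55.9 km²

A ≈ 55.9 km²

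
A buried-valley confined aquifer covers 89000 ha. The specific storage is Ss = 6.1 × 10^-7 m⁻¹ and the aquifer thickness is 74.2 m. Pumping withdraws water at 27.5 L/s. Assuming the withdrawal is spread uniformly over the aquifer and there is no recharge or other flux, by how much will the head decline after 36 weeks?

Δh ≈ 14.9 m

S = Ss × b = 6.1 × 10^-7 m⁻¹ × 74.2 m = 4.526 × 10^-5
A = 89000 ha = 8.9 × 10^8 m²
Q = 27.5 L/s = 2376 m³/d
t = 36 weeks = 252 d
ΔV = Q × t = 2376 m³/d × 252 d = 5.988 × 10^5 m³
Δh = ΔV / (S × A) = 5.988 × 10^5 / (4.526 × 10^-5 × 8.9 × 10^8) = 14.86 m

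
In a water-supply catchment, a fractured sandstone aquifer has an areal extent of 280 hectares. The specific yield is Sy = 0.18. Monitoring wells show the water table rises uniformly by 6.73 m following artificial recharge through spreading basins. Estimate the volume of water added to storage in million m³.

A = 280 hectares = 2.8 × 10^6 m²
ΔV = Sy × A × Δh = 0.18 × 2.8 × 10^6 m² × 6.73 m = 3.392 × 10^6 m³
ΔV = 3.392 × 10^6 m³ = 3.392 million m³

ΔV ≈ 3.39 million m³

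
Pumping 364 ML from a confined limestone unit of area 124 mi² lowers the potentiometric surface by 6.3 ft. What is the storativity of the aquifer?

S ≈ 5.9 × 10^-4

A = 124 mi² = 3.212 × 10^8 m²
Δh = 6.3 ft = 1.92 m
ΔV = 364 ML = 3.64 × 10^5 m³
S = ΔV / (A × Δh) = 3.64 × 10^5 m³ / (3.212 × 10^8 m² × 1.92 m) = 5.902 × 10^-4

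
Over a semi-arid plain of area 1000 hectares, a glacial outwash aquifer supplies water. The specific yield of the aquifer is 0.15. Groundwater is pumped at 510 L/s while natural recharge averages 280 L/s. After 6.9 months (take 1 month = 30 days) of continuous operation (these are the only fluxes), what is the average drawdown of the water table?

A = 1000 hectares = 1 × 10^7 m²
Net abstraction = 510 − 280 = 230 L/s
Q_net = 230 L/s = 19870 m³/d
t = 6.9 months = 207 d
ΔV = Q × t = 19870 m³/d × 207 d = 4.114 × 10^6 m³
Δh = ΔV / (Sy × A) = 4.114 × 10^6 / (0.15 × 1 × 10^7) = 2.742 m

Δh ≈ 2.74 m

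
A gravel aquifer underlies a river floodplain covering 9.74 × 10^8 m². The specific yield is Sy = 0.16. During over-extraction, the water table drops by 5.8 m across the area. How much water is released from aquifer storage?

ΔV = Sy × A × Δh = 0.16 × 9.74 × 10^8 m² × 5.8 m = 9.039 × 10^8 m³

ΔV ≈ 9.04 × 10^8 m³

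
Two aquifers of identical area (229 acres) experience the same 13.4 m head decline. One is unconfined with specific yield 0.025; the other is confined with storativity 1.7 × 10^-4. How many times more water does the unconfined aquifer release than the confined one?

A = 229 acres = 9.267 × 10^5 m²
Unconfined: ΔV_u = Sy × A × Δh = 0.025 × 9.267 × 10^5 × 13.4 = 3.105 × 10^5 m³
Confined: ΔV_c = S × A × Δh = 1.7 × 10^-4 × 9.267 × 10^5 × 13.4 = 2111 m³
Ratio = ΔV_u / ΔV_c = Sy / S = 0.025 / 1.7 × 10^-4 = 147.1

ΔV_u / ΔV_c ≈ 147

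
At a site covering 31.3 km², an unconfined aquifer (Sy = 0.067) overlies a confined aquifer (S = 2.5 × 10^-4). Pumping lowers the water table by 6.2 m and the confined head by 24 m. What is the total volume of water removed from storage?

A = 31.3 km² = 3.13 × 10^7 m²
Unconfined: ΔV_u = Sy × A × Δh_u = 0.067 × 3.13 × 10^7 × 6.2 = 1.3 × 10^7 m³
Confined: ΔV_c = S × A × Δh_c = 2.5 × 10^-4 × 3.13 × 10^7 × 24 = 1.878 × 10^5 m³
Total ΔV = 1.3 × 10^7 + 1.878 × 10^5 = 1.319 × 10^7 m³

ΔV ≈ 1.32 × 10^7 m³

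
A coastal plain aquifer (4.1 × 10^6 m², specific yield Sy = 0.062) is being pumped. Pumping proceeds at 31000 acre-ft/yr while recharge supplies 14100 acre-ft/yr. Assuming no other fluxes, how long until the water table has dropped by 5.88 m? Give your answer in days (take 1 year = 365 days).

t ≈ 26.2 days

ΔV = Sy × A × Δh = 0.062 × 4.1 × 10^6 × 5.88 = 1.495 × 10^6 m³
Net withdrawal = 31000 − 14100 = 16900 acre-ft/yr = 57110 m³/d
t = ΔV / Q = 1.495 × 10^6 m³ / 57110 m³/d = 26.17 d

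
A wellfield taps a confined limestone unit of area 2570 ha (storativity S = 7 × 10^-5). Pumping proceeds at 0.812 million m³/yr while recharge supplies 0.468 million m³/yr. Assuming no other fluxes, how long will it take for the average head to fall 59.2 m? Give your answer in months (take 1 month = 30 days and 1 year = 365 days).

A = 2570 ha = 2.57 × 10^7 m²
ΔV = S × A × Δh = 7 × 10^-5 × 2.57 × 10^7 × 59.2 = 1.065 × 10^5 m³
Net withdrawal = 0.812 − 0.468 = 0.344 million m³/yr = 942.5 m³/d
t = ΔV / Q = 1.065 × 10^5 m³ / 942.5 m³/d = 113 d
t = 113 d ≈ 3.767 months

t ≈ 3.77 months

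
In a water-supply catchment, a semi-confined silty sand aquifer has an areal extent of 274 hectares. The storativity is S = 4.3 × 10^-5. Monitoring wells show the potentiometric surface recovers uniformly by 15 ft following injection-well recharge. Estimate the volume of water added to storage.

ΔV ≈ 539 m³

A = 274 hectares = 2.74 × 10^6 m²
Δh = 15 ft = 4.572 m
ΔV = S × A × Δh = 4.3 × 10^-5 × 2.74 × 10^6 m² × 4.572 m = 538.7 m³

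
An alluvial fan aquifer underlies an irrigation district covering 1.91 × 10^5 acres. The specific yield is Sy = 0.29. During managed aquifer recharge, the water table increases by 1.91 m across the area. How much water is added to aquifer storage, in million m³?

ΔV ≈ 428 million m³

A = 1.91 × 10^5 acres = 7.729 × 10^8 m²
ΔV = Sy × A × Δh = 0.29 × 7.729 × 10^8 m² × 1.91 m = 4.281 × 10^8 m³
ΔV = 4.281 × 10^8 m³ = 428.1 million m³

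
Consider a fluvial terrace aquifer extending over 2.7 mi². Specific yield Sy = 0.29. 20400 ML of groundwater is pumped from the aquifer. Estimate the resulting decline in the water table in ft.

Δh ≈ 33 ft

A = 2.7 mi² = 6.993 × 10^6 m²
ΔV = 20400 ML = 2.04 × 10^7 m³
Δh = ΔV / (Sy × A) = 2.04 × 10^7 m³ / (0.29 × 6.993 × 10^6 m²) = 10.06 m
Δh = 10.06 m = 33 ft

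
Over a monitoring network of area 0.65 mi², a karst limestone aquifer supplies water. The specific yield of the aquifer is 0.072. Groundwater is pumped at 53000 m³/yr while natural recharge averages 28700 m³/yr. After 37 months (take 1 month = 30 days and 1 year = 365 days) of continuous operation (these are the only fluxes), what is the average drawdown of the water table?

Δh ≈ 0.61 m

A = 0.65 mi² = 1.683 × 10^6 m²
Net abstraction = 53000 − 28700 = 24300 m³/yr
Q_net = 24300 m³/yr = 66.58 m³/d
t = 37 months = 1110 d
ΔV = Q × t = 66.58 m³/d × 1110 d = 73900 m³
Δh = ΔV / (Sy × A) = 73900 / (0.072 × 1.683 × 10^6) = 0.6097 m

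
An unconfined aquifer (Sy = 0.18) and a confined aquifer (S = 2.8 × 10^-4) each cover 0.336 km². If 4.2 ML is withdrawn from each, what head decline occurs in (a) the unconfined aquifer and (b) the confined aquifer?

Δh_u ≈ 0.0694 m; Δh_c ≈ 44.6 m

A = 0.336 km² = 3.36 × 10^5 m²
ΔV = 4.2 ML = 4200 m³
Unconfined: Δh_u = ΔV/(Sy·A) = 4200/(0.18 × 3.36 × 10^5) = 0.06944 m
Confined: Δh_c = ΔV/(S·A) = 4200/(2.8 × 10^-4 × 3.36 × 10^5) = 44.64 m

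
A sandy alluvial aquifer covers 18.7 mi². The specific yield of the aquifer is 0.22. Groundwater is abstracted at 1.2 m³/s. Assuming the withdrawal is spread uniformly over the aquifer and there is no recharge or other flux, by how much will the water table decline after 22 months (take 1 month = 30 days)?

Δh ≈ 6.42 m

A = 18.7 mi² = 4.843 × 10^7 m²
Q = 1.2 m³/s = 1.037 × 10^5 m³/d
t = 22 months = 660 d
ΔV = Q × t = 1.037 × 10^5 m³/d × 660 d = 6.843 × 10^7 m³
Δh = ΔV / (Sy × A) = 6.843 × 10^7 / (0.22 × 4.843 × 10^7) = 6.422 m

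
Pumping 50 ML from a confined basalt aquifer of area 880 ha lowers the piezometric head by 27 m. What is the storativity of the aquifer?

S ≈ 2.1 × 10^-4

A = 880 ha = 8.8 × 10^6 m²
ΔV = 50 ML = 50000 m³
S = ΔV / (A × Δh) = 50000 m³ / (8.8 × 10^6 m² × 27 m) = 2.104 × 10^-4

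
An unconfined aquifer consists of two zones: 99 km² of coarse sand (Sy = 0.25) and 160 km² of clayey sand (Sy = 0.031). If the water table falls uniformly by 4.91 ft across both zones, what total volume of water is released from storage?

ΔV ≈ 4.45 × 10^7 m³

A₁ = 99 km² = 9.9 × 10^7 m²; A₂ = 160 km² = 1.6 × 10^8 m²
Δh = 4.91 ft = 1.497 m
ΔV₁ = 0.25 × 9.9 × 10^7 × 1.497 = 3.704 × 10^7 m³
ΔV₂ = 0.031 × 1.6 × 10^8 × 1.497 = 7.423 × 10^6 m³
ΔV = ΔV₁ + ΔV₂ = 4.446 × 10^7 m³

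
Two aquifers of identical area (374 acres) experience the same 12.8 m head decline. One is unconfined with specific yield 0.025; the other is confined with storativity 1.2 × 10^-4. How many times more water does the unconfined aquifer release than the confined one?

ΔV_u / ΔV_c ≈ 208

A = 374 acres = 1.514 × 10^6 m²
Unconfined: ΔV_u = Sy × A × Δh = 0.025 × 1.514 × 10^6 × 12.8 = 4.843 × 10^5 m³
Confined: ΔV_c = S × A × Δh = 1.2 × 10^-4 × 1.514 × 10^6 × 12.8 = 2325 m³
Ratio = ΔV_u / ΔV_c = Sy / S = 0.025 / 1.2 × 10^-4 = 208.3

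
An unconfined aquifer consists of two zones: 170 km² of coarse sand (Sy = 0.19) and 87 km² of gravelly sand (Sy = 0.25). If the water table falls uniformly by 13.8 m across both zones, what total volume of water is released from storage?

A₁ = 170 km² = 1.7 × 10^8 m²; A₂ = 87 km² = 8.7 × 10^7 m²
ΔV₁ = 0.19 × 1.7 × 10^8 × 13.8 = 4.457 × 10^8 m³
ΔV₂ = 0.25 × 8.7 × 10^7 × 13.8 = 3.002 × 10^8 m³
ΔV = ΔV₁ + ΔV₂ = 7.459 × 10^8 m³

ΔV ≈ 7.46 × 10^8 m³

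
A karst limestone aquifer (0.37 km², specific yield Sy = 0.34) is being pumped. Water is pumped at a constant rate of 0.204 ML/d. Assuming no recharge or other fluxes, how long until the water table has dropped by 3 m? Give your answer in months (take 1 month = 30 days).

A = 0.37 km² = 3.7 × 10^5 m²
ΔV = Sy × A × Δh = 0.34 × 3.7 × 10^5 × 3 = 3.774 × 10^5 m³
Q = 0.204 ML/d = 204 m³/d
t = ΔV / Q = 3.774 × 10^5 m³ / 204 m³/d = 1850 d
t = 1850 d ≈ 61.67 months

t ≈ 61.7 months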